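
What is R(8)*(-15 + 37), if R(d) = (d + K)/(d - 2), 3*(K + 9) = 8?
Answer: 55/9 ≈ 6.1111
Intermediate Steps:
K = -19/3 (K = -9 + (⅓)*8 = -9 + 8/3 = -19/3 ≈ -6.3333)
R(d) = (-19/3 + d)/(-2 + d) (R(d) = (d - 19/3)/(d - 2) = (-19/3 + d)/(-2 + d))
R(8)*(-15 + 37) = ((-19/3 + 8)/(-2 + 8))*(-15 + 37) = ((5/3)/6)*22 = ((⅙)*(5/3))*22 = (5/18)*22 = 55/9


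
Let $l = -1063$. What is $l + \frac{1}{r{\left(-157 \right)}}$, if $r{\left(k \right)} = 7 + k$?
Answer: $- \frac{159451}{150} \approx -1063.0$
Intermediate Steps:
$l + \frac{1}{r{\left(-157 \right)}} = -1063 + \frac{1}{7 - 157} = -1063 + \frac{1}{-150} = -1063 - \frac{1}{150} = - \frac{159451}{150}$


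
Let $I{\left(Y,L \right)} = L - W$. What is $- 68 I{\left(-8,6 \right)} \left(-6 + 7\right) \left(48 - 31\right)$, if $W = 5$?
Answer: $-1156$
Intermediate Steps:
$I{\left(Y,L \right)} = -5 + L$ ($I{\left(Y,L \right)} = L - 5 = -5 + L$)
$- 68 I{\left(-8,6 \right)} \left(-6 + 7\right) \left(48 - 31\right) = - 68 \left(-5 + 6\right) \left(-6 + 7\right) \left(48 - 31\right) = \left(-68\right) 1 \cdot 1 \cdot 17 = \left(-68\right) 17 = -1156$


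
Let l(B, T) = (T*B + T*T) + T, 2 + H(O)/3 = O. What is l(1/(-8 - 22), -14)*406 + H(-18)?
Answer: 1110322/15 ≈ 74022.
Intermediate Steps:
H(O) = -6 + 3*O
l(B, T) = T + T² + B*T (l(B, T) = (B*T + T²) + T = (T² + B*T) + T = T + T² + B*T)
l(1/(-8 - 22), -14)*406 + H(-18) = -14*(1 + 1/(-8 - 22) - 14)*406 + (-6 + 3*(-18)) = -14*(1 + 1/(-30) - 14)*406 + (-6 - 54) = -14*(1 - 1/30 - 14)*406 - 60 = -14*(-391/30)*406 - 60 = (2737/15)*406 - 60 = 1111222/15 - 60 = 1110322/15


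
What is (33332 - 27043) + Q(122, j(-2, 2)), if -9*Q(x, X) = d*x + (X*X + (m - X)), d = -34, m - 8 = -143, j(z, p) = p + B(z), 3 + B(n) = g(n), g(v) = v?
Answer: 60872/9 ≈ 6763.6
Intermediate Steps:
B(n) = -3 + n
j(z, p) = -3 + p + z (j(z, p) = p + (-3 + z) = -3 + p + z)
m = -135 (m = 8 - 143 = -135)
Q(x, X) = 15 - X**2/9 + X/9 + 34*x/9 (Q(x, X) = -(-34*x + (X*X + (-135 - X)))/9 = -(-34*x + (X**2 + (-135 - X)))/9 = -(-34*x + (-135 + X**2 - X))/9 = -(-135 + X**2 - X - 34*x)/9 = 15 - X**2/9 + X/9 + 34*x/9)
(33332 - 27043) + Q(122, j(-2, 2)) = (33332 - 27043) + (15 - (-3 + 2 - 2)**2/9 + (-3 + 2 - 2)/9 + (34/9)*122) = 6289 + (15 - 1/9*(-3)**2 + (1/9)*(-3) + 4148/9) = 6289 + (15 - 1/9*9 - 1/3 + 4148/9) = 6289 + (15 - 1 - 1/3 + 4148/9) = 6289 + 4271/9 = 60872/9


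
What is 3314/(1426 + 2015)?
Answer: 3314/3441 ≈ 0.96309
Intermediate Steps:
3314/(1426 + 2015) = 3314/3441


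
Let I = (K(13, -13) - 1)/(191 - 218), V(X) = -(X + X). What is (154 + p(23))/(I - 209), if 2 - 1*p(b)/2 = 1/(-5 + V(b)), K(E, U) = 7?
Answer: -24180/32011 ≈ -0.75537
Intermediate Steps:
V(X) = -2*X
I = -2/9 (I = (7 - 1)/(191 - 218) = 6/(-27) = 6*(-1/27) = -2/9 ≈ -0.22222)
p(b) = 4 - 2/(-5 - 2*b)
(154 + p(23))/(I - 209) = (154 + 2*(11 + 4*23)/(5 + 2*23))/(-2/9 - 209) = (154 + 2*(11 + 92)/(5 + 46))/(-1883/9) = (154 + 2*103/51)*(-9/1883) = (154 + 2*(1/51)*103)*(-9/1883) = (154 + 206/51)*(-9/1883) = (8060/51)*(-9/1883) = -24180/32011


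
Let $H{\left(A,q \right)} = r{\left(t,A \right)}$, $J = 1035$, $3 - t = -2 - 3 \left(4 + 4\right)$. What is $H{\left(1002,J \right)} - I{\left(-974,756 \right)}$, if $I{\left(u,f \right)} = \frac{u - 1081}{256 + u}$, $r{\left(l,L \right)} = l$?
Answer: $\frac{18767}{718} \approx 26.138$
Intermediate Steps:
$t = 29$ ($t = 3 - \left(-2 - 3 \left(4 + 4\right)\right) = 3 - \left(-2 - 24\right) = 3 - -26 = 3 + 26 = 29$)
$H{\left(A,q \right)} = 29$
$I{\left(u,f \right)} = \frac{-1081 + u}{256 + u}$
$H{\left(1002,J \right)} - I{\left(-974,756 \right)} = 29 - \frac{-1081 - 974}{256 - 974} = 29 - \frac{1}{-718} \left(-2055\right) = 29 - \left(- \frac{1}{718}\right) \left(-2055\right) = 29 - \frac{2055}{718} = \frac{18767}{718}$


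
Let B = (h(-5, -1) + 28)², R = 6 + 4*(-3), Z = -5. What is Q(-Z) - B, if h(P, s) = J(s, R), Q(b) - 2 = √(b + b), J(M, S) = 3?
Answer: -959 + √10 ≈ -955.84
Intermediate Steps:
R = -6 (R = 6 - 12 = -6)
Q(b) = 2 + √2*√b (Q(b) = 2 + √(b + b) = 2 + √(2*b) = 2 + √2*√b)
h(P, s) = 3
B = 961 (B = (3 + 28)² = 31² = 961)
Q(-Z) - B = (2 + √2*√(-1*(-5))) - 1*961 = (2 + √2*√5) - 961 = (2 + √10) - 961 = -959 + √10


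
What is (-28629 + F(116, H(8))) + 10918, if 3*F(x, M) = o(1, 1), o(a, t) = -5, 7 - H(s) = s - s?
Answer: -53138/3 ≈ -17713.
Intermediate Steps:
H(s) = 7 (H(s) = 7 - (s - s) = 7 - 1*0 = 7 + 0 = 7)
F(x, M) = -5/3 (F(x, M) = (1/3)*(-5) = -5/3)
(-28629 + F(116, H(8))) + 10918 = (-28629 - 5/3) + 10918 = -85892/3 + 10918 = -53138/3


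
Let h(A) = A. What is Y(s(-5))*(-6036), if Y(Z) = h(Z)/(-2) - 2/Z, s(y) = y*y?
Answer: 1898322/25 ≈ 75933.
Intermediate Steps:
s(y) = y**2
Y(Z) = -2/Z - Z/2 (Y(Z) = Z/(-2) - 2/Z = Z*(-1/2) - 2/Z = -Z/2 - 2/Z = -2/Z - Z/2)
Y(s(-5))*(-6036) = (-2/((-5)**2) - 1/2*(-5)**2)*(-6036) = (-2/25 - 1/2*25)*(-6036) = (-2*1/25 - 25/2)*(-6036) = (-2/25 - 25/2)*(-6036) = -629/50*(-6036) = 1898322/25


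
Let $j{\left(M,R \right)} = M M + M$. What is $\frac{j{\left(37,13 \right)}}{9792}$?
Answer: $\frac{703}{4896} \approx 0.14359$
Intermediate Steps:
$j{\left(M,R \right)} = M + M^{2}$ ($j{\left(M,R \right)} = M^{2} + M = M + M^{2}$)
$\frac{j{\left(37,13 \right)}}{9792} = \frac{37 \left(1 + 37\right)}{9792} = 37 \cdot 38 \cdot \frac{1}{9792} = 1406 \cdot \frac{1}{9792} = \frac{703}{4896}$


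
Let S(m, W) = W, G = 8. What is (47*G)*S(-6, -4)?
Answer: -1504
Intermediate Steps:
(47*G)*S(-6, -4) = (47*8)*(-4) = 376*(-4) = -1504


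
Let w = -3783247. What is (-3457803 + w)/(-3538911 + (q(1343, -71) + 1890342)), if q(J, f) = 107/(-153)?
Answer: 553940325/126115582 ≈ 4.3923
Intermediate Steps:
q(J, f) = -107/153 (q(J, f) = 107*(-1/153) = -107/153)
(-3457803 + w)/(-3538911 + (q(1343, -71) + 1890342)) = (-3457803 - 3783247)/(-3538911 + (-107/153 + 1890342)) = -7241050/(-3538911 + 289222219/153) = -7241050/(-252231164/153) = -7241050*(-153/252231164) = 553940325/126115582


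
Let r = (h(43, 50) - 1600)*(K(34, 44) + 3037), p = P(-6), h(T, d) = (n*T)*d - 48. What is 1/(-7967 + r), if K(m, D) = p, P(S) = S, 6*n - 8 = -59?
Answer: -1/60394580 ≈ -1.6558e-8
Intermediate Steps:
n = -17/2 (n = 4/3 + (⅙)*(-59) = 4/3 - 59/6 = -17/2 ≈ -8.5000)
h(T, d) = -48 - 17*T*d/2 (h(T, d) = (-17*T/2)*d - 48 = -17*T*d/2 - 48 = -48 - 17*T*d/2)
p = -6
K(m, D) = -6
r = -60386613 (r = ((-48 - 17/2*43*50) - 1600)*(-6 + 3037) = ((-48 - 18275) - 1600)*3031 = (-18323 - 1600)*3031 = -19923*3031 = -60386613)
1/(-7967 + r) = 1/(-7967 - 60386613) = 1/(-60394580) = -1/60394580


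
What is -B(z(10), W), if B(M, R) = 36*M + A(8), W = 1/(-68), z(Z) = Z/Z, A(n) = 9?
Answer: -45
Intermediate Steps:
z(Z) = 1
W = -1/68 ≈ -0.014706
B(M, R) = 9 + 36*M (B(M, R) = 36*M + 9 = 9 + 36*M)
-B(z(10), W) = -(9 + 36*1) = -(9 + 36) = -1*45 = -45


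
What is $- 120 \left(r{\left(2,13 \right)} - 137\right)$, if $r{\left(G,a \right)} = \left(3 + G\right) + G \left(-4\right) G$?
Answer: $17760$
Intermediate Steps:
$r{\left(G,a \right)} = 3 + G - 4 G^{2}$ ($r{\left(G,a \right)} = \left(3 + G\right) + - 4 G G = \left(3 + G\right) - 4 G^{2} = 3 + G - 4 G^{2}$)
$- 120 \left(r{\left(2,13 \right)} - 137\right) = - 120 \left(\left(3 + 2 - 4 \cdot 2^{2}\right) - 137\right) = - 120 \left(\left(3 + 2 - 16\right) - 137\right) = - 120 \left(-11 - 137\right) = \left(-120\right) \left(-148\right) = 17760$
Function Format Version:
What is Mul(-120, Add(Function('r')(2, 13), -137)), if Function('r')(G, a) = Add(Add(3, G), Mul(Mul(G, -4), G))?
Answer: 17760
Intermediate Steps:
Function('r')(G, a) = Add(3, G, Mul(-4, Pow(G, 2))) (Function('r')(G, a) = Add(Add(3, G), Mul(Mul(-4, G), G)) = Add(Add(3, G), Mul(-4, Pow(G, 2))) = Add(3, G, Mul(-4, Pow(G, 2))))
Mul(-120, Add(Function('r')(2, 13), -137)) = Mul(-120, Add(Add(3, 2, Mul(-4, Pow(2, 2))), -137)) = Mul(-120, Add(Add(3, 2, Mul(-4, 4)), -137)) = Mul(-120, Add(Add(3, 2, -16), -137)) = Mul(-120, Add(-11, -137)) = Mul(-120, -148) = 17760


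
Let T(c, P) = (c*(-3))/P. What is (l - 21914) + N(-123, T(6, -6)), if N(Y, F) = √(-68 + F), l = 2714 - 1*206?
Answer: -19406 + I*√65 ≈ -19406.0 + 8.0623*I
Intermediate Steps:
T(c, P) = -3*c/P (T(c, P) = (-3*c)/P = -3*c/P)
l = 2508 (l = 2714 - 206 = 2508)
(l - 21914) + N(-123, T(6, -6)) = (2508 - 21914) + √(-68 - 3*6/(-6)) = -19406 + √(-68 - 3*6*(-⅙)) = -19406 + √(-68 + 3) = -19406 + √(-65) = -19406 + I*√65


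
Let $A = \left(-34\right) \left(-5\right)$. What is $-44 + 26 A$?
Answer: $4376$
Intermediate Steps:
$A = 170$
$-44 + 26 A = -44 + 26 \cdot 170 = -44 + 4420 = 4376$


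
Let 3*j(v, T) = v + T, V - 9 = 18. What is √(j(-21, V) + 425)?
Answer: √427 ≈ 20.664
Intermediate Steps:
V = 27 (V = 9 + 18 = 27)
j(v, T) = T/3 + v/3 (j(v, T) = (v + T)/3 = (T + v)/3 = T/3 + v/3)
√(j(-21, V) + 425) = √(((⅓)*27 + (⅓)*(-21)) + 425) = √((9 - 7) + 425) = √(2 + 425) = √427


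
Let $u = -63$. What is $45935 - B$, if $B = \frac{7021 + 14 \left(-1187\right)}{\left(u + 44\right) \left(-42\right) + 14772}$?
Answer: $\frac{238405849}{5190} \approx 45936.0$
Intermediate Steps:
$B = - \frac{3199}{5190}$ ($B = \frac{7021 + 14 \left(-1187\right)}{\left(-63 + 44\right) \left(-42\right) + 14772} = \frac{7021 - 16618}{\left(-19\right) \left(-42\right) + 14772} = - \frac{9597}{798 + 14772} = - \frac{9597}{15570} = \left(-9597\right) \frac{1}{15570} = - \frac{3199}{5190} \approx -0.61638$)
$45935 - B = 45935 - - \frac{3199}{5190} = 45935 + \frac{3199}{5190} = \frac{238405849}{5190}$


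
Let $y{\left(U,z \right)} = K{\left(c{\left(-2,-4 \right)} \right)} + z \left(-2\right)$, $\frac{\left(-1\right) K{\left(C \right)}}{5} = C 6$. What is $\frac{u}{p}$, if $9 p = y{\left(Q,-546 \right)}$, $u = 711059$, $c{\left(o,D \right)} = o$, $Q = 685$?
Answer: $\frac{711059}{128} \approx 5555.1$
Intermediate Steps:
$K{\left(C \right)} = - 30 C$ ($K{\left(C \right)} = - 5 C 6 = - 5 \cdot 6 C = - 30 C$)
$y{\left(U,z \right)} = 60 - 2 z$ ($y{\left(U,z \right)} = \left(-30\right) \left(-2\right) + z \left(-2\right) = 60 - 2 z$)
$p = 128$ ($p = \frac{60 - -1092}{9} = \frac{60 + 1092}{9} = \frac{1}{9} \cdot 1152 = 128$)
$\frac{u}{p} = \frac{711059}{128}$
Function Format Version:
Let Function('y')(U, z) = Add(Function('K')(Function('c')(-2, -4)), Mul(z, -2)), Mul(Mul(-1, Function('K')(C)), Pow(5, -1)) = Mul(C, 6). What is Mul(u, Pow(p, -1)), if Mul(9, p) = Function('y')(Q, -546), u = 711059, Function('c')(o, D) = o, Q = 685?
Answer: Rational(711059, 128) ≈ 5555.1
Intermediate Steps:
Function('K')(C) = Mul(-30, C) (Function('K')(C) = Mul(-5, Mul(C, 6)) = Mul(-5, Mul(6, C)) = Mul(-30, C))
Function('y')(U, z) = Add(60, Mul(-2, z)) (Function('y')(U, z) = Add(Mul(-30, -2), Mul(z, -2)) = Add(60, Mul(-2, z)))
p = 128 (p = Mul(Rational(1, 9), Add(60, Mul(-2, -546))) = Mul(Rational(1, 9), Add(60, 1092)) = Mul(Rational(1, 9), 1152) = 128)
Mul(u, Pow(p, -1)) = Mul(711059, Pow(128, -1)) = Mul(711059, Rational(1, 128)) = Rational(711059, 128)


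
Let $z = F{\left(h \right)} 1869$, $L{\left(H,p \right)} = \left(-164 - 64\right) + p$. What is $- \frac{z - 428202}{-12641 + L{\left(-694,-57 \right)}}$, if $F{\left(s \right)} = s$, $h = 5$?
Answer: $- \frac{418857}{12926} \approx -32.404$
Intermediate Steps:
$L{\left(H,p \right)} = -228 + p$
$z = 9345$ ($z = 5 \cdot 1869 = 9345$)
$- \frac{z - 428202}{-12641 + L{\left(-694,-57 \right)}} = - \frac{9345 - 428202}{-12641 - 285} = - \frac{-418857}{-12641 - 285} = - \frac{-418857}{-12926} = - \frac{\left(-418857\right) \left(-1\right)}{12926} = \left(-1\right) \frac{418857}{12926} = - \frac{418857}{12926}$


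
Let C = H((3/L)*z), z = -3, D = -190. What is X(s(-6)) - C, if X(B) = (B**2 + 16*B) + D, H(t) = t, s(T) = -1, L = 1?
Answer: -196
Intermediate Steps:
X(B) = -190 + B**2 + 16*B (X(B) = (B**2 + 16*B) - 190 = -190 + B**2 + 16*B)
C = -9 (C = (3/1)*(-3) = (3*1)*(-3) = 3*(-3) = -9)
X(s(-6)) - C = (-190 + (-1)**2 + 16*(-1)) - 1*(-9) = (-190 + 1 - 16) + 9 = -205 + 9 = -196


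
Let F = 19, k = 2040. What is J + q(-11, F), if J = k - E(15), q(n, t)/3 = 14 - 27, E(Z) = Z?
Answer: 1986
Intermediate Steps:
q(n, t) = -39 (q(n, t) = 3*(14 - 27) = 3*(-13) = -39)
J = 2025 (J = 2040 - 1*15 = 2040 - 15 = 2025)
J + q(-11, F) = 2025 - 39 = 1986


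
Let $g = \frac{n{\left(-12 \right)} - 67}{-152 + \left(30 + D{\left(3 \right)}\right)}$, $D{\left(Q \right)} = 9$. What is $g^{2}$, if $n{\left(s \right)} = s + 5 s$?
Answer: $\frac{19321}{12769} \approx 1.5131$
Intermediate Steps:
$n{\left(s \right)} = 6 s$
$g = \frac{139}{113}$ ($g = \frac{6 \left(-12\right) - 67}{-152 + \left(30 + 9\right)} = \frac{-72 - 67}{-152 + 39} = - \frac{139}{-113} = \left(-139\right) \left(- \frac{1}{113}\right) = \frac{139}{113} \approx 1.2301$)
$g^{2} = \left(\frac{139}{113}\right)^{2} = \frac{19321}{12769}$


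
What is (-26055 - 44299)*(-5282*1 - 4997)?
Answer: 723168766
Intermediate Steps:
(-26055 - 44299)*(-5282*1 - 4997) = -70354*(-5282 - 4997) = -70354*(-10279) = 723168766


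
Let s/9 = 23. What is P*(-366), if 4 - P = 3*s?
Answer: 225822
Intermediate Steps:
s = 207 (s = 9*23 = 207)
P = -617 (P = 4 - 3*207 = 4 - 1*621 = 4 - 621 = -617)
P*(-366) = -617*(-366) = 225822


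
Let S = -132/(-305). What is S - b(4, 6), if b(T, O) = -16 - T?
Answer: 6232/305 ≈ 20.433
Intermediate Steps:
S = 132/305 (S = -132*(-1/305) = 132/305 ≈ 0.43279)
S - b(4, 6) = 132/305 - (-16 - 1*4) = 132/305 - (-16 - 4) = 132/305 - 1*(-20) = 132/305 + 20 = 6232/305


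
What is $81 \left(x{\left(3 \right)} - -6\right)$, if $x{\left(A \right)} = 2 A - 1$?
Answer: $891$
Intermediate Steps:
$x{\left(A \right)} = -1 + 2 A$
$81 \left(x{\left(3 \right)} - -6\right) = 81 \left(\left(-1 + 2 \cdot 3\right) - -6\right) = 81 \left(\left(-1 + 6\right) + 6\right) = 81 \left(5 + 6\right) = 81 \cdot 11 = 891$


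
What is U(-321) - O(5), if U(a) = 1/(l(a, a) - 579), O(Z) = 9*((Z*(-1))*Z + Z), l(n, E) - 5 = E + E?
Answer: 218879/1216 ≈ 180.00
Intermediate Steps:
l(n, E) = 5 + 2*E (l(n, E) = 5 + (E + E) = 5 + 2*E)
O(Z) = -9*Z² + 9*Z (O(Z) = 9*((-Z)*Z + Z) = 9*(-Z² + Z) = 9*(Z - Z²) = -9*Z² + 9*Z)
U(a) = 1/(-574 + 2*a) (U(a) = 1/((5 + 2*a) - 579) = 1/(-574 + 2*a))
U(-321) - O(5) = 1/(2*(-287 - 321)) - 9*5*(1 - 1*5) = (½)/(-608) - 9*5*(1 - 5) = (½)*(-1/608) - 9*5*(-4) = -1/1216 - 1*(-180) = -1/1216 + 180 = 218879/1216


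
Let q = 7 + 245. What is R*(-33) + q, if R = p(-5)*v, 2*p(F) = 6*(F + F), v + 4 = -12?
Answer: -15588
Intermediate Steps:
v = -16 (v = -4 - 12 = -16)
p(F) = 6*F (p(F) = (6*(F + F))/2 = (6*(2*F))/2 = (12*F)/2 = 6*F)
q = 252
R = 480 (R = (6*(-5))*(-16) = -30*(-16) = 480)
R*(-33) + q = 480*(-33) + 252 = -15840 + 252 = -15588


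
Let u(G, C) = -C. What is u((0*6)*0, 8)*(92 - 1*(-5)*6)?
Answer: -976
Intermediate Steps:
u((0*6)*0, 8)*(92 - 1*(-5)*6) = (-1*8)*(92 - 1*(-5)*6) = -8*(92 + 5*6) = -8*(92 + 30) = -8*122 = -976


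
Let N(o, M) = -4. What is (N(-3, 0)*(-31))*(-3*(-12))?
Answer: 4464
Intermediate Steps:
(N(-3, 0)*(-31))*(-3*(-12)) = (-4*(-31))*(-3*(-12)) = 124*36 = 4464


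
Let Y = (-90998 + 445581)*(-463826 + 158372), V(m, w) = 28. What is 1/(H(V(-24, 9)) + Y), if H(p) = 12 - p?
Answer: -1/108308795698 ≈ -9.2329e-12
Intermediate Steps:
Y = -108308795682 (Y = 354583*(-305454) = -108308795682)
1/(H(V(-24, 9)) + Y) = 1/((12 - 1*28) - 108308795682) = 1/((12 - 28) - 108308795682) = 1/(-16 - 108308795682) = 1/(-108308795698) = -1/108308795698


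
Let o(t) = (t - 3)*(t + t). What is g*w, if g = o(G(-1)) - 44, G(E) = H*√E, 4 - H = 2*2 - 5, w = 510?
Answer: -47940 - 15300*I ≈ -47940.0 - 15300.0*I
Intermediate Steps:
H = 5 (H = 4 - (2*2 - 5) = 4 - (4 - 5) = 4 - 1*(-1) = 4 + 1 = 5)
G(E) = 5*√E
o(t) = 2*t*(-3 + t) (o(t) = (-3 + t)*(2*t) = 2*t*(-3 + t))
g = -44 + 10*I*(-3 + 5*I) (g = 2*(5*√(-1))*(-3 + 5*√(-1)) - 44 = 2*(5*I)*(-3 + 5*I) - 44 = 10*I*(-3 + 5*I) - 44 = -44 + 10*I*(-3 + 5*I) ≈ -94.0 - 30.0*I)
g*w = (-94 - 30*I)*510 = -47940 - 15300*I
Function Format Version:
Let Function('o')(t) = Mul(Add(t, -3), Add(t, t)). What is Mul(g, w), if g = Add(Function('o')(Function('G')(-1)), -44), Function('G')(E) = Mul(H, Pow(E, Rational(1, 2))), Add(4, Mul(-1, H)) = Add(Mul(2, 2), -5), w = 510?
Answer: Add(-47940, Mul(-15300, I)) ≈ Add(-47940., Mul(-15300., I))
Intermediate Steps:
H = 5 (H = Add(4, Mul(-1, Add(Mul(2, 2), -5))) = Add(4, Mul(-1, Add(4, -5))) = Add(4, Mul(-1, -1)) = Add(4, 1) = 5)
Function('G')(E) = Mul(5, Pow(E, Rational(1, 2)))
Function('o')(t) = Mul(2, t, Add(-3, t)) (Function('o')(t) = Mul(Add(-3, t), Mul(2, t)) = Mul(2, t, Add(-3, t)))
g = Add(-44, Mul(10, I, Add(-3, Mul(5, I)))) (g = Add(Mul(2, Mul(5, Pow(-1, Rational(1, 2))), Add(-3, Mul(5, Pow(-1, Rational(1, 2))))), -44) = Add(Mul(2, Mul(5, I), Add(-3, Mul(5, I))), -44) = Add(Mul(10, I, Add(-3, Mul(5, I))), -44) = Add(-44, Mul(10, I, Add(-3, Mul(5, I)))) ≈ Add(-94.000, Mul(-30.000, I)))
Mul(g, w) = Mul(Add(-94, Mul(-30, I)), 510) = Add(-47940, Mul(-15300, I))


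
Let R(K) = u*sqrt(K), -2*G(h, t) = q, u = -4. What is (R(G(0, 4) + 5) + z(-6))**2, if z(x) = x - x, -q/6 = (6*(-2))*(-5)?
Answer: 2960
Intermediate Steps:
q = -360 (q = -6*6*(-2)*(-5) = -(-72)*(-5) = -6*60 = -360)
G(h, t) = 180 (G(h, t) = -1/2*(-360) = 180)
R(K) = -4*sqrt(K)
z(x) = 0
(R(G(0, 4) + 5) + z(-6))**2 = (-4*sqrt(180 + 5) + 0)**2 = (-4*sqrt(185) + 0)**2 = (-4*sqrt(185))**2 = 2960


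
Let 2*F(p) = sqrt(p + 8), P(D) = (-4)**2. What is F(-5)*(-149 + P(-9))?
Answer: -133*sqrt(3)/2 ≈ -115.18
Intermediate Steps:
P(D) = 16
F(p) = sqrt(8 + p)/2 (F(p) = sqrt(p + 8)/2 = sqrt(8 + p)/2)
F(-5)*(-149 + P(-9)) = (sqrt(8 - 5)/2)*(-149 + 16) = (sqrt(3)/2)*(-133) = -133*sqrt(3)/2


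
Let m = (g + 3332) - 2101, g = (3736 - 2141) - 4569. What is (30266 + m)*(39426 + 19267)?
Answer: 1674100439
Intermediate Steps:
g = -2974 (g = 1595 - 4569 = -2974)
m = -1743 (m = (-2974 + 3332) - 2101 = 358 - 2101 = -1743)
(30266 + m)*(39426 + 19267) = (30266 - 1743)*(39426 + 19267) = 28523*58693 = 1674100439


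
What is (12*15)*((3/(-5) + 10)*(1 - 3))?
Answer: -3384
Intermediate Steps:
(12*15)*((3/(-5) + 10)*(1 - 3)) = 180*((3*(-1/5) + 10)*(-2)) = 180*((-3/5 + 10)*(-2)) = 180*((47/5)*(-2)) = 180*(-94/5) = -3384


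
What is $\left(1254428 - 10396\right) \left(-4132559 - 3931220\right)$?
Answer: $-10031599116928$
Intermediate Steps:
$\left(1254428 - 10396\right) \left(-4132559 - 3931220\right) = \left(1254428 - 10396\right) \left(-8063779\right) = 1244032 \left(-8063779\right) = -10031599116928$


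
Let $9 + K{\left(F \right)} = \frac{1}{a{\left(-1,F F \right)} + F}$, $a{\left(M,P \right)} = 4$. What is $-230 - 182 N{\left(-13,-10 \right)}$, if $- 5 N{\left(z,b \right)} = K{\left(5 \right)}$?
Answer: $- \frac{4982}{9} \approx -553.56$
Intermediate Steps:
$K{\left(F \right)} = -9 + \frac{1}{4 + F}$
$N{\left(z,b \right)} = \frac{16}{9}$ ($N{\left(z,b \right)} = - \frac{\frac{1}{4 + 5} \left(-35 - 45\right)}{5} = - \frac{\frac{1}{9} \left(-35 - 45\right)}{5} = - \frac{\frac{1}{9} \left(-80\right)}{5} = \left(- \frac{1}{5}\right) \left(- \frac{80}{9}\right) = \frac{16}{9}$)
$-230 - 182 N{\left(-13,-10 \right)} = -230 - \frac{2912}{9} = - \frac{4982}{9}$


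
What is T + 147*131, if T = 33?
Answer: 19290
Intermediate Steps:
T + 147*131 = 33 + 147*131 = 33 + 19257 = 19290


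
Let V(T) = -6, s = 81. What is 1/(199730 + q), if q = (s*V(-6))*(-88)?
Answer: 1/242498 ≈ 4.1237e-6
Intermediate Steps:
q = 42768 (q = (81*(-6))*(-88) = -486*(-88) = 42768)
1/(199730 + q) = 1/(199730 + 42768) = 1/242498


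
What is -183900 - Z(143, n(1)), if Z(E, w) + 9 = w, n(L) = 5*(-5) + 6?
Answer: -183872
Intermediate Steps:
n(L) = -19 (n(L) = -25 + 6 = -19)
Z(E, w) = -9 + w
-183900 - Z(143, n(1)) = -183900 - (-9 - 19) = -183900 - 1*(-28) = -183900 + 28 = -183872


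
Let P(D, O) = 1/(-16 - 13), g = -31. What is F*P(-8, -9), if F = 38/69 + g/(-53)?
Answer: -4153/106053 ≈ -0.039160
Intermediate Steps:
P(D, O) = -1/29 (P(D, O) = 1/(-29) = -1/29)
F = 4153/3657 (F = 38/69 - 31/(-53) = 38*(1/69) - 31*(-1/53) = 38/69 + 31/53 = 4153/3657 ≈ 1.1356)
F*P(-8, -9) = (4153/3657)*(-1/29) = -4153/106053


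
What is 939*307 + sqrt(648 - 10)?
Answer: 288273 + sqrt(638) ≈ 2.8830e+5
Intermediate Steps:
939*307 + sqrt(648 - 10) = 288273 + sqrt(638)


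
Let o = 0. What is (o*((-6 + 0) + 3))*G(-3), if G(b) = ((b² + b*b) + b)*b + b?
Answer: 0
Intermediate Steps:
G(b) = b + b*(b + 2*b²) (G(b) = ((b² + b²) + b)*b + b = (2*b² + b)*b + b = (b + 2*b²)*b + b = b*(b + 2*b²) + b = b + b*(b + 2*b²))
(o*((-6 + 0) + 3))*G(-3) = (0*((-6 + 0) + 3))*(-3*(1 - 3 + 2*(-3)²)) = (0*(-6 + 3))*(-3*(1 - 3 + 2*9)) = (0*(-3))*(-3*(1 - 3 + 18)) = 0*(-3*16) = 0*(-48) = 0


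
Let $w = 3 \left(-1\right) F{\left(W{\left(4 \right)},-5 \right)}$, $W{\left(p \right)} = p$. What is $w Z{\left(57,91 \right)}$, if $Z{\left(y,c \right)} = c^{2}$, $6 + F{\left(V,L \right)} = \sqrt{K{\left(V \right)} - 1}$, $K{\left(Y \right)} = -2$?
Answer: $149058 - 24843 i \sqrt{3} \approx 1.4906 \cdot 10^{5} - 43029.0 i$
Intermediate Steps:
$F{\left(V,L \right)} = -6 + i \sqrt{3}$ ($F{\left(V,L \right)} = -6 + \sqrt{-2 - 1} = -6 + \sqrt{-3} = -6 + i \sqrt{3}$)
$w = 18 - 3 i \sqrt{3}$ ($w = 3 \left(-1\right) \left(-6 + i \sqrt{3}\right) = - 3 \left(-6 + i \sqrt{3}\right) = 18 - 3 i \sqrt{3} \approx 18.0 - 5.1962 i$)
$w Z{\left(57,91 \right)} = \left(18 - 3 i \sqrt{3}\right) 91^{2} = \left(18 - 3 i \sqrt{3}\right) 8281 = 149058 - 24843 i \sqrt{3}$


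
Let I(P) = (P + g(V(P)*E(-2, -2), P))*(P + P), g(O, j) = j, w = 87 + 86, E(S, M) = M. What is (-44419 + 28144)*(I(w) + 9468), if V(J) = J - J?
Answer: -2102469600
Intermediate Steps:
V(J) = 0
w = 173
I(P) = 4*P² (I(P) = (P + P)*(P + P) = (2*P)*(2*P) = 4*P²)
(-44419 + 28144)*(I(w) + 9468) = (-44419 + 28144)*(4*173² + 9468) = -16275*(4*29929 + 9468) = -16275*(119716 + 9468) = -16275*129184 = -2102469600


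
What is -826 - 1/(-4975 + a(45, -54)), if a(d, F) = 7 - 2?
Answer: -4105219/4970 ≈ -826.00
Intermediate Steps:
a(d, F) = 5
-826 - 1/(-4975 + a(45, -54)) = -826 - 1/(-4975 + 5) = -826 - 1/(-4970) = -826 - 1*(-1/4970) = -826 + 1/4970 = -4105219/4970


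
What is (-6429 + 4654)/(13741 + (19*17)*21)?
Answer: -1775/20524 ≈ -0.086484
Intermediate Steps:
(-6429 + 4654)/(13741 + (19*17)*21) = -1775/(13741 + 323*21) = -1775/(13741 + 6783) = -1775/20524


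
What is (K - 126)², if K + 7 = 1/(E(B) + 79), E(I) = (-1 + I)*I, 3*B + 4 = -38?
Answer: 1477326096/83521 ≈ 17688.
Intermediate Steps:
B = -14 (B = -4/3 + (⅓)*(-38) = -4/3 - 38/3 = -14)
E(I) = I*(-1 + I)
K = -2022/289 (K = -7 + 1/(-14*(-1 - 14) + 79) = -7 + 1/(-14*(-15) + 79) = -7 + 1/(210 + 79) = -7 + 1/289 = -2022/289 ≈ -6.9965)
(K - 126)² = (-2022/289 - 126)² = (-38436/289)² = 1477326096/83521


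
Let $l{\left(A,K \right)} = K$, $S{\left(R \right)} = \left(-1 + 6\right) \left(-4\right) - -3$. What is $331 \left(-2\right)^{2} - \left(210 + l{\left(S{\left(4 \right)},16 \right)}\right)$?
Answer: $1098$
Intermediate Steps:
$S{\left(R \right)} = -17$ ($S{\left(R \right)} = 5 \left(-4\right) + 3 = -20 + 3 = -17$)
$331 \left(-2\right)^{2} - \left(210 + l{\left(S{\left(4 \right)},16 \right)}\right) = 331 \left(-2\right)^{2} - 226 = 331 \cdot 4 - 226 = 1324 - 226 = 1098$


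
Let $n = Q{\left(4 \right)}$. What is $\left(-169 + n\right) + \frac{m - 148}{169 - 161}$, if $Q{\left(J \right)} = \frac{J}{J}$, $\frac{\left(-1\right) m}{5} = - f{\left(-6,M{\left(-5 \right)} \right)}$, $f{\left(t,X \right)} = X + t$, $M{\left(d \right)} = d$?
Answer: $- \frac{1547}{8} \approx -193.38$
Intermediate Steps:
$m = -55$ ($m = - 5 \left(- (-5 - 6)\right) = - 5 \left(\left(-1\right) \left(-11\right)\right) = \left(-5\right) 11 = -55$)
$Q{\left(J \right)} = 1$
$n = 1$
$\left(-169 + n\right) + \frac{m - 148}{169 - 161} = \left(-169 + 1\right) + \frac{-55 - 148}{169 - 161} = -168 - \frac{203}{8} = - \frac{1547}{8}$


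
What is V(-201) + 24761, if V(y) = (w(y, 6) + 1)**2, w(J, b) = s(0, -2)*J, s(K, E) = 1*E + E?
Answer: 672786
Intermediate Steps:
s(K, E) = 2*E (s(K, E) = E + E = 2*E)
w(J, b) = -4*J (w(J, b) = (2*(-2))*J = -4*J)
V(y) = (1 - 4*y)**2 (V(y) = (-4*y + 1)**2 = (1 - 4*y)**2)
V(-201) + 24761 = (-1 + 4*(-201))**2 + 24761 = (-1 - 804)**2 + 24761 = (-805)**2 + 24761 = 648025 + 24761 = 672786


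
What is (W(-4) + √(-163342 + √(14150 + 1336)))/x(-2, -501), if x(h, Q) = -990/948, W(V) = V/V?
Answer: -158/165 - 158*I*√(163342 - √15486)/165 ≈ -0.95758 - 386.86*I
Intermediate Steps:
W(V) = 1
x(h, Q) = -165/158 (x(h, Q) = -990*1/948 = -165/158)
(W(-4) + √(-163342 + √(14150 + 1336)))/x(-2, -501) = (1 + √(-163342 + √(14150 + 1336)))/(-165/158) = (1 + √(-163342 + √15486))*(-158/165) = -158/165 - 158*√(-163342 + √15486)/165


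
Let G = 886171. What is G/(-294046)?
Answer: -886171/294046 ≈ -3.0137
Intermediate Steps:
G/(-294046) = 886171/(-294046) = 886171*(-1/294046) = -886171/294046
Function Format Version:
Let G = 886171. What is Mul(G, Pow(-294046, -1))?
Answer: Rational(-886171, 294046) ≈ -3.0137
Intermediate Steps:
Mul(G, Pow(-294046, -1)) = Mul(886171, Pow(-294046, -1)) = Mul(886171, Rational(-1, 294046)) = Rational(-886171, 294046)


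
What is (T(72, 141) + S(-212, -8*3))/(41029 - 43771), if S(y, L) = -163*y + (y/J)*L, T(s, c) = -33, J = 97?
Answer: -3353819/265974 ≈ -12.610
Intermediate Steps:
S(y, L) = -163*y + L*y/97 (S(y, L) = -163*y + (y/97)*L = -163*y + L*y/97)
(T(72, 141) + S(-212, -8*3))/(41029 - 43771) = (-33 + (1/97)*(-212)*(-15811 - 8*3))/(41029 - 43771) = (-33 + (1/97)*(-212)*(-15811 - 24))/(-2742) = (-33 + (1/97)*(-212)*(-15835))*(-1/2742) = (-33 + 3357020/97)*(-1/2742) = (3353819/97)*(-1/2742) = -3353819/265974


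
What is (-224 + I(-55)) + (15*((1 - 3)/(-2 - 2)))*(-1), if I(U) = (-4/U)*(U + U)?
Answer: -479/2 ≈ -239.50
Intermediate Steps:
I(U) = -8 (I(U) = (-4/U)*(2*U) = -8)
(-224 + I(-55)) + (15*((1 - 3)/(-2 - 2)))*(-1) = (-224 - 8) + (15*((1 - 3)/(-2 - 2)))*(-1) = -232 + (15*(-2/(-4)))*(-1) = -232 + (15*(-2*(-1/4)))*(-1) = -232 + (15*(1/2))*(-1) = -232 + (15/2)*(-1) = -232 - 15/2 = -479/2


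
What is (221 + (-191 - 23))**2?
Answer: 49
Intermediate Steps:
(221 + (-191 - 23))**2 = (221 - 214)**2 = 7**2 = 49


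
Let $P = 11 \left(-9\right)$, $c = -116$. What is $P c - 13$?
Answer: $11471$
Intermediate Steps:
$P = -99$
$P c - 13 = \left(-99\right) \left(-116\right) - 13 = 11484 - 13 = 11471$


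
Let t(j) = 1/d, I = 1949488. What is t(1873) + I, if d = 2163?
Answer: 4216742545/2163 ≈ 1.9495e+6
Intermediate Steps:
t(j) = 1/2163
t(1873) + I = 1/2163 + 1949488 = 4216742545/2163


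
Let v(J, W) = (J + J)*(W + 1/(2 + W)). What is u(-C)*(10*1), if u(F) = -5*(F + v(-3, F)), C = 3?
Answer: -1050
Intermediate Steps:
v(J, W) = 2*J*(W + 1/(2 + W)) (v(J, W) = (2*J)*(W + 1/(2 + W)) = 2*J*(W + 1/(2 + W)))
u(F) = -5*F + 30*(1 + F² + 2*F)/(2 + F) (u(F) = -5*(F + 2*(-3)*(1 + F² + 2*F)/(2 + F)) = -5*(F - 6*(1 + F² + 2*F)/(2 + F)) = -5*F + 30*(1 + F² + 2*F)/(2 + F))
u(-C)*(10*1) = (5*(6 + 5*(-1*3)² + 10*(-1*3))/(2 - 1*3))*(10*1) = (5*(6 + 5*(-3)² + 10*(-3))/(2 - 3))*10 = (5*(6 + 5*9 - 30)/(-1))*10 = (5*(-1)*(6 + 45 - 30))*10 = (5*(-1)*21)*10 = -105*10 = -1050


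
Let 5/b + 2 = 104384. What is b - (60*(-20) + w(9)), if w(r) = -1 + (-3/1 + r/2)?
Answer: 62603107/52191 ≈ 1199.5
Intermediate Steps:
b = 5/104382 (b = 5/(-2 + 104384) = 5/104382 ≈ 4.7901e-5)
w(r) = -4 + r/2 (w(r) = -1 + (-3*1 + r*(½)) = -1 + (-3 + r/2) = -4 + r/2)
b - (60*(-20) + w(9)) = 5/104382 - (60*(-20) + (-4 + (½)*9)) = 5/104382 - (-1200 + (-4 + 9/2)) = 5/104382 - (-1200 + ½) = 5/104382 - 1*(-2399/2) = 5/104382 + 2399/2 = 62603107/52191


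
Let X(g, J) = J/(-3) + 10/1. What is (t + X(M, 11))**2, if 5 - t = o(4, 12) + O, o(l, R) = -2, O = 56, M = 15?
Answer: 16384/9 ≈ 1820.4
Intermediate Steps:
X(g, J) = 10 - J/3 (X(g, J) = J*(-1/3) + 10*1 = -J/3 + 10 = 10 - J/3)
t = -49 (t = 5 - (-2 + 56) = 5 - 1*54 = 5 - 54 = -49)
(t + X(M, 11))**2 = (-49 + (10 - 1/3*11))**2 = (-49 + (10 - 11/3))**2 = (-49 + 19/3)**2 = (-128/3)**2 = 16384/9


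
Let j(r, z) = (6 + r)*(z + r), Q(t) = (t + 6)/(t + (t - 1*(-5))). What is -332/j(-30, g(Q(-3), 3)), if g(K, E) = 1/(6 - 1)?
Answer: -415/894 ≈ -0.46421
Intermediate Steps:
Q(t) = (6 + t)/(5 + 2*t) (Q(t) = (6 + t)/(t + (t + 5)) = (6 + t)/(t + (5 + t)) = (6 + t)/(5 + 2*t))
g(K, E) = 1/5
j(r, z) = (6 + r)*(r + z)
-332/j(-30, g(Q(-3), 3)) = -332/((-30)**2 + 6*(-30) + 6*(1/5) - 30*1/5) = -332/(900 - 180 + 6/5 - 6) = -332/3576/5 = -332*5/3576 = -415/894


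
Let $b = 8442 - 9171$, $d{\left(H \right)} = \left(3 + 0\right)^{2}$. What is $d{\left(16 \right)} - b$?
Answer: $738$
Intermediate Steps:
$d{\left(H \right)} = 9$ ($d{\left(H \right)} = 3^{2} = 9$)
$b = -729$ ($b = 8442 - 9171 = -729$)
$d{\left(16 \right)} - b = 9 - -729 = 9 + 729 = 738$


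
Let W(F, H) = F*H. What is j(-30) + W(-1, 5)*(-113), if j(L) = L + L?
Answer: 505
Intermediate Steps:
j(L) = 2*L
j(-30) + W(-1, 5)*(-113) = 2*(-30) - 1*5*(-113) = -60 - 5*(-113) = -60 + 565 = 505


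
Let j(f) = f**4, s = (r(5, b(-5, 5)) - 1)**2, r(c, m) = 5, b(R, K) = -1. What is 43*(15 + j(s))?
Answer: 2818693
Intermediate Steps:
s = 16 (s = (5 - 1)**2 = 4**2 = 16)
43*(15 + j(s)) = 43*(15 + 16**4) = 43*(15 + 65536) = 43*65551 = 2818693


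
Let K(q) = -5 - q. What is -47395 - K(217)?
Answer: -47173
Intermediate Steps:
-47395 - K(217) = -47395 - (-5 - 1*217) = -47395 - (-5 - 217) = -47395 - 1*(-222) = -47395 + 222 = -47173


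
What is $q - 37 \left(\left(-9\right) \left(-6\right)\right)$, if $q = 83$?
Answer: $-1915$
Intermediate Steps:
$q - 37 \left(\left(-9\right) \left(-6\right)\right) = 83 - 37 \left(\left(-9\right) \left(-6\right)\right) = 83 - 1998 = -1915$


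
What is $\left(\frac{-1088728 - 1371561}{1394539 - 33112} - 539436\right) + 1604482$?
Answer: $\frac{1449979920353}{1361427} \approx 1.065 \cdot 10^{6}$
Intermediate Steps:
$\left(\frac{-1088728 - 1371561}{1394539 - 33112} - 539436\right) + 1604482 = \left(- \frac{2460289}{1361427} - 539436\right) + 1604482 = - \frac{734405195461}{1361427} + 1604482 = \frac{1449979920353}{1361427}$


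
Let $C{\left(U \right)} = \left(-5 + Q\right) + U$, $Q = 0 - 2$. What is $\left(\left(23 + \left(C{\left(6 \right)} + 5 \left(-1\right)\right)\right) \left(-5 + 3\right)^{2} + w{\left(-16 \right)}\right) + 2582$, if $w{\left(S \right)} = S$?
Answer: $2634$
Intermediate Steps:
$Q = -2$
$C{\left(U \right)} = -7 + U$ ($C{\left(U \right)} = \left(-5 - 2\right) + U = -7 + U$)
$\left(\left(23 + \left(C{\left(6 \right)} + 5 \left(-1\right)\right)\right) \left(-5 + 3\right)^{2} + w{\left(-16 \right)}\right) + 2582 = \left(\left(23 + \left(\left(-7 + 6\right) + 5 \left(-1\right)\right)\right) \left(-5 + 3\right)^{2} - 16\right) + 2582 = \left(\left(23 - 6\right) \left(-2\right)^{2} - 16\right) + 2582 = \left(\left(23 - 6\right) 4 - 16\right) + 2582 = \left(17 \cdot 4 - 16\right) + 2582 = \left(68 - 16\right) + 2582 = 52 + 2582 = 2634$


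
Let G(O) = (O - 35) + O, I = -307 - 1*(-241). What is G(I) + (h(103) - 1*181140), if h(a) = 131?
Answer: -181176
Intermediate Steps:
I = -66 (I = -307 + 241 = -66)
G(O) = -35 + 2*O (G(O) = (-35 + O) + O = -35 + 2*O)
G(I) + (h(103) - 1*181140) = (-35 + 2*(-66)) + (131 - 1*181140) = (-35 - 132) + (131 - 181140) = -167 - 181009 = -181176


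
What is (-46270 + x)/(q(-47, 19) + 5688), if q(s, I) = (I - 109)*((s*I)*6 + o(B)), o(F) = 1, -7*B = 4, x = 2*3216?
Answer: -19919/243909 ≈ -0.081666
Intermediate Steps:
x = 6432
B = -4/7 (B = -⅐*4 = -4/7 ≈ -0.57143)
q(s, I) = (1 + 6*I*s)*(-109 + I) (q(s, I) = (I - 109)*((s*I)*6 + 1) = (-109 + I)*((I*s)*6 + 1) = (-109 + I)*(6*I*s + 1) = (-109 + I)*(1 + 6*I*s) = (1 + 6*I*s)*(-109 + I))
(-46270 + x)/(q(-47, 19) + 5688) = (-46270 + 6432)/((-109 + 19 - 654*19*(-47) + 6*(-47)*19²) + 5688) = -39838/((-109 + 19 + 584022 + 6*(-47)*361) + 5688) = -39838/((-109 + 19 + 584022 - 101802) + 5688) = -39838/(482130 + 5688) = -39838/487818 = -39838*1/487818 = -19919/243909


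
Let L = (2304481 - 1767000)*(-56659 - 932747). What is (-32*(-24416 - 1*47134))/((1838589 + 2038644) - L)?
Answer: 763200/177263601173 ≈ 4.3055e-6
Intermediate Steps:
L = -531786926286 (L = 537481*(-989406) = -531786926286)
(-32*(-24416 - 1*47134))/((1838589 + 2038644) - L) = (-32*(-24416 - 1*47134))/((1838589 + 2038644) - 1*(-531786926286)) = (-32*(-24416 - 47134))/(3877233 + 531786926286) = -32*(-71550)/531790803519 = 2289600*(1/531790803519) = 763200/177263601173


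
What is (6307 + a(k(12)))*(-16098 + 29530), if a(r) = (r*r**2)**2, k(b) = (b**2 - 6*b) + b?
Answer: 4718635245381736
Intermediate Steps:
k(b) = b**2 - 5*b
a(r) = r**6 (a(r) = (r**3)**2 = r**6)
(6307 + a(k(12)))*(-16098 + 29530) = (6307 + (12*(-5 + 12))**6)*(-16098 + 29530) = (6307 + (12*7)**6)*13432 = (6307 + 84**6)*13432 = (6307 + 351298031616)*13432 = 351298037923*13432 = 4718635245381736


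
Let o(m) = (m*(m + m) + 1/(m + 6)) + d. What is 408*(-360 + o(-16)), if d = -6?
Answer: 297636/5 ≈ 59527.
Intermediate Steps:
o(m) = -6 + 1/(6 + m) + 2*m² (o(m) = (m*(m + m) + 1/(m + 6)) - 6 = (m*(2*m) + 1/(6 + m)) - 6 = (2*m² + 1/(6 + m)) - 6 = (1/(6 + m) + 2*m²) - 6 = -6 + 1/(6 + m) + 2*m²)
408*(-360 + o(-16)) = 408*(-360 + (-35 - 6*(-16) + 2*(-16)³ + 12*(-16)²)/(6 - 16)) = 408*(-360 + (-35 + 96 + 2*(-4096) + 12*256)/(-10)) = 408*(-360 - (-35 + 96 - 8192 + 3072)/10) = 408*(-360 - ⅒*(-5059)) = 408*(-360 + 5059/10) = 408*(1459/10) = 297636/5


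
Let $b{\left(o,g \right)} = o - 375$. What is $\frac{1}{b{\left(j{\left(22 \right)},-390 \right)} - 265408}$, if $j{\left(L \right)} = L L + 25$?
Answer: $- \frac{1}{265274} \approx -3.7697 \cdot 10^{-6}$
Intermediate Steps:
$j{\left(L \right)} = 25 + L^{2}$ ($j{\left(L \right)} = L^{2} + 25 = 25 + L^{2}$)
$b{\left(o,g \right)} = -375 + o$ ($b{\left(o,g \right)} = o - 375 = -375 + o$)
$\frac{1}{b{\left(j{\left(22 \right)},-390 \right)} - 265408} = \frac{1}{\left(-375 + \left(25 + 22^{2}\right)\right) - 265408} = \frac{1}{\left(-375 + \left(25 + 484\right)\right) - 265408} = \frac{1}{\left(-375 + 509\right) - 265408} = \frac{1}{134 - 265408} = \frac{1}{-265274} = - \frac{1}{265274}$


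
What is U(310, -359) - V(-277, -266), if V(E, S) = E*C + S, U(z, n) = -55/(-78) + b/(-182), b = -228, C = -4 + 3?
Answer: -4937/546 ≈ -9.0421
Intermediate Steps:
C = -1
U(z, n) = 1069/546 (U(z, n) = -55/(-78) - 228/(-182) = -55*(-1/78) - 228*(-1/182) = 55/78 + 114/91 = 1069/546)
V(E, S) = S - E (V(E, S) = E*(-1) + S = -E + S = S - E)
U(310, -359) - V(-277, -266) = 1069/546 - (-266 - 1*(-277)) = 1069/546 - (-266 + 277) = 1069/546 - 1*11 = 1069/546 - 11 = -4937/546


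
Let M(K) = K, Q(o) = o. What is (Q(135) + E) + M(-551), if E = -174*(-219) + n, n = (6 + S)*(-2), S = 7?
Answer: 37664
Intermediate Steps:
n = -26 (n = (6 + 7)*(-2) = 13*(-2) = -26)
E = 38080 (E = -174*(-219) - 26 = 38106 - 26 = 38080)
(Q(135) + E) + M(-551) = (135 + 38080) - 551 = 38215 - 551 = 37664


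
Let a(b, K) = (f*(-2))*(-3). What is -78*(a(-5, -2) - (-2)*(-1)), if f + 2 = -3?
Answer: 2496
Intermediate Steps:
f = -5 (f = -2 - 3 = -5)
a(b, K) = -30 (a(b, K) = -5*(-2)*(-3) = 10*(-3) = -30)
-78*(a(-5, -2) - (-2)*(-1)) = -78*(-30 - (-2)*(-1)) = -78*(-30 - 1*2) = -78*(-30 - 2) = -78*(-32) = 2496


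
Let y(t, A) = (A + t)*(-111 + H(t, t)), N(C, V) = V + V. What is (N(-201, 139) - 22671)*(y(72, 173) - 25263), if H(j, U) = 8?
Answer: 1130801714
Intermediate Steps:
N(C, V) = 2*V
y(t, A) = -103*A - 103*t (y(t, A) = (A + t)*(-111 + 8) = (A + t)*(-103) = -103*A - 103*t)
(N(-201, 139) - 22671)*(y(72, 173) - 25263) = (2*139 - 22671)*((-103*173 - 103*72) - 25263) = (278 - 22671)*((-17819 - 7416) - 25263) = -22393*(-25235 - 25263) = -22393*(-50498) = 1130801714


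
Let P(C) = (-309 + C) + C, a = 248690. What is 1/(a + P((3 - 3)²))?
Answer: 1/248381 ≈ 4.0261e-6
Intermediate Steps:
P(C) = -309 + 2*C
1/(a + P((3 - 3)²)) = 1/(248690 + (-309 + 2*(3 - 3)²)) = 1/(248690 + (-309 + 2*0²)) = 1/(248690 + (-309 + 2*0)) = 1/(248690 + (-309 + 0)) = 1/(248690 - 309) = 1/248381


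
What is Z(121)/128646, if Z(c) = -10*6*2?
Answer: -20/21441 ≈ -0.00093279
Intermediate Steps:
Z(c) = -120 (Z(c) = -60*2 = -120)
Z(121)/128646 = -120/128646 = -120*1/128646 = -20/21441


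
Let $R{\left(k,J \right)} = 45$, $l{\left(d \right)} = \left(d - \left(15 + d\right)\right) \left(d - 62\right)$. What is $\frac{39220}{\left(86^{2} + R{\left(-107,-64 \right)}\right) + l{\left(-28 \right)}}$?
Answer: $\frac{39220}{8791} \approx 4.4614$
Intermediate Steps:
$l{\left(d \right)} = 930 - 15 d$ ($l{\left(d \right)} = - 15 \left(-62 + d\right) = 930 - 15 d$)
$\frac{39220}{\left(86^{2} + R{\left(-107,-64 \right)}\right) + l{\left(-28 \right)}} = \frac{39220}{\left(86^{2} + 45\right) + \left(930 - -420\right)} = \frac{39220}{\left(7396 + 45\right) + \left(930 + 420\right)} = \frac{39220}{7441 + 1350} = \frac{39220}{8791}$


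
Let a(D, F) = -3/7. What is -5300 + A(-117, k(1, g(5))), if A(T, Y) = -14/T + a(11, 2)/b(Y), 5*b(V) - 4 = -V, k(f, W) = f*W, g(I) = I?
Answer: -4338847/819 ≈ -5297.7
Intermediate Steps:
a(D, F) = -3/7 (a(D, F) = -3*⅐ = -3/7)
k(f, W) = W*f
b(V) = ⅘ - V/5 (b(V) = ⅘ + (-V)/5 = ⅘ - V/5)
A(T, Y) = -14/T - 3/(7*(⅘ - Y/5))
-5300 + A(-117, k(1, g(5))) = -5300 + (⅐)*(392 - 490 + 15*(-117))/(-117*(-4 + 5*1)) = -5300 + (⅐)*(-1/117)*(392 - 98*5 - 1755)/(-4 + 5) = -5300 + (⅐)*(-1/117)*(392 - 490 - 1755)/1 = -5300 + (⅐)*(-1/117)*1*(-1853) = -5300 + 1853/819 = -4338847/819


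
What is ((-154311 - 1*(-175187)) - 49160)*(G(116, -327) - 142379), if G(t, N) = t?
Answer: 4023766692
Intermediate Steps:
((-154311 - 1*(-175187)) - 49160)*(G(116, -327) - 142379) = ((-154311 - 1*(-175187)) - 49160)*(116 - 142379) = ((-154311 + 175187) - 49160)*(-142263) = (20876 - 49160)*(-142263) = -28284*(-142263) = 4023766692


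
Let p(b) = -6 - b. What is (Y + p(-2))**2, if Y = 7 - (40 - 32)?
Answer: 25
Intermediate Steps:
Y = -1 (Y = 7 - 1*8 = 7 - 8 = -1)
(Y + p(-2))**2 = (-1 + (-6 - 1*(-2)))**2 = (-1 + (-6 + 2))**2 = (-1 - 4)**2 = (-5)**2 = 25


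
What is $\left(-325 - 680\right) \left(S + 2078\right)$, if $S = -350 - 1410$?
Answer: $-319590$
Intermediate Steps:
$S = -1760$ ($S = -350 - 1410 = -1760$)
$\left(-325 - 680\right) \left(S + 2078\right) = \left(-325 - 680\right) \left(-1760 + 2078\right) = \left(-1005\right) 318 = -319590$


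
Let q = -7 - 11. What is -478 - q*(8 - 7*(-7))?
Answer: 548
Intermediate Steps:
q = -18
-478 - q*(8 - 7*(-7)) = -478 - (-18)*(8 - 7*(-7)) = -478 - (-18)*(8 + 49) = -478 - (-18)*57 = -478 - 1*(-1026) = -478 + 1026 = 548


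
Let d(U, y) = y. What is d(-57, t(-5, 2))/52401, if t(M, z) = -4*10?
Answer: -40/52401 ≈ -0.00076334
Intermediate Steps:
t(M, z) = -40
d(-57, t(-5, 2))/52401 = -40/52401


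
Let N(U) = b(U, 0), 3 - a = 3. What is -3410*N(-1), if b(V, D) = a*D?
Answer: 0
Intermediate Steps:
a = 0 (a = 3 - 1*3 = 3 - 3 = 0)
b(V, D) = 0 (b(V, D) = 0*D = 0)
N(U) = 0
-3410*N(-1) = -3410*0 = 0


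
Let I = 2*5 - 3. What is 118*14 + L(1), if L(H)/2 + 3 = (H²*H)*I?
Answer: 1660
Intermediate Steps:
I = 7 (I = 10 - 3 = 7)
L(H) = -6 + 14*H³ (L(H) = -6 + 2*((H²*H)*7) = -6 + 2*(H³*7) = -6 + 2*(7*H³) = -6 + 14*H³)
118*14 + L(1) = 118*14 + (-6 + 14*1³) = 1652 + (-6 + 14*1) = 1652 + (-6 + 14) = 1652 + 8 = 1660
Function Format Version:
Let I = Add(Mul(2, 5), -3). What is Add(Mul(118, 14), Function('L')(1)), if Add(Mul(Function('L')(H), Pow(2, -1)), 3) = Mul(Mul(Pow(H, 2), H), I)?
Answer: 1660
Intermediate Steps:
I = 7 (I = Add(10, -3) = 7)
Function('L')(H) = Add(-6, Mul(14, Pow(H, 3))) (Function('L')(H) = Add(-6, Mul(2, Mul(Mul(Pow(H, 2), H), 7))) = Add(-6, Mul(2, Mul(Pow(H, 3), 7))) = Add(-6, Mul(2, Mul(7, Pow(H, 3)))) = Add(-6, Mul(14, Pow(H, 3))))
Add(Mul(118, 14), Function('L')(1)) = Add(Mul(118, 14), Add(-6, Mul(14, Pow(1, 3)))) = Add(1652, Add(-6, Mul(14, 1))) = Add(1652, Add(-6, 14)) = Add(1652, 8) = 1660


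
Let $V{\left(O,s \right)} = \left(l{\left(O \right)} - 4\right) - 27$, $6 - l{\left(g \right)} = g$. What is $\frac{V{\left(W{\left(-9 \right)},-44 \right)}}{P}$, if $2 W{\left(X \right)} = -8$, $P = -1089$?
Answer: $\frac{7}{363} \approx 0.019284$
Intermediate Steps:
$W{\left(X \right)} = -4$ ($W{\left(X \right)} = \frac{1}{2} \left(-8\right) = -4$)
$l{\left(g \right)} = 6 - g$
$V{\left(O,s \right)} = -25 - O$ ($V{\left(O,s \right)} = \left(\left(6 - O\right) - 4\right) - 27 = \left(2 - O\right) - 27 = -25 - O$)
$\frac{V{\left(W{\left(-9 \right)},-44 \right)}}{P} = \frac{-25 - -4}{-1089} = \left(-25 + 4\right) \left(- \frac{1}{1089}\right) = \left(-21\right) \left(- \frac{1}{1089}\right) = \frac{7}{363}$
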